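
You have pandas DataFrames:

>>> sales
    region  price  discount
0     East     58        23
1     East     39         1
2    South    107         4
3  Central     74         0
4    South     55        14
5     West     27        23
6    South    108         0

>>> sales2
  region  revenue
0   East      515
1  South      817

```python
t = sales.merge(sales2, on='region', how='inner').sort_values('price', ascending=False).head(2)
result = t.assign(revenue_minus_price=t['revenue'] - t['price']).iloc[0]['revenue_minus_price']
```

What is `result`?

merge on 'region' (how='inner') → 5 rows:
  region  price  discount  revenue
0   East     58        23      515
1   East     39         1      515
2  South    107         4      817
3  South     55        14      817
4  South    108         0      817
sort by price descending:
  region  price  discount  revenue
4  South    108         0      817
2  South    107         4      817
0   East     58        23      515
3  South     55        14      817
1   East     39         1      515
take first 2 rows:
  region  price  discount  revenue
4  South    108         0      817
2  South    107         4      817
add column revenue_minus_price = t['revenue'] - t['price']:
  region  price  discount  revenue  revenue_minus_price
4  South    108         0      817                  709
2  South    107         4      817                  710
So iloc[0]['revenue_minus_price'] = 709.

709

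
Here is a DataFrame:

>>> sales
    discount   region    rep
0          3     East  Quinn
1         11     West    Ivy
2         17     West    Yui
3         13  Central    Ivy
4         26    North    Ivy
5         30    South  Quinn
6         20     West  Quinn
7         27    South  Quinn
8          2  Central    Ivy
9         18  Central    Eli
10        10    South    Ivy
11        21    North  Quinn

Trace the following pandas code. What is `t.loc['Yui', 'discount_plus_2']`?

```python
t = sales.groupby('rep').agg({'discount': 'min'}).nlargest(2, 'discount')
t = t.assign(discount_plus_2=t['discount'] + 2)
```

group by rep, min of discount:
       discount
rep            
Eli          18
Ivy           2
Quinn         3
Yui          17
take 2 rows with largest discount:
     discount
rep          
Eli        18
Yui        17
add column discount_plus_2 = t['discount'] + 2:
     discount  discount_plus_2
rep                           
Eli        18               20
Yui        17               19
Reading off the value at row 'Yui', column 'discount_plus_2', we get 19.

19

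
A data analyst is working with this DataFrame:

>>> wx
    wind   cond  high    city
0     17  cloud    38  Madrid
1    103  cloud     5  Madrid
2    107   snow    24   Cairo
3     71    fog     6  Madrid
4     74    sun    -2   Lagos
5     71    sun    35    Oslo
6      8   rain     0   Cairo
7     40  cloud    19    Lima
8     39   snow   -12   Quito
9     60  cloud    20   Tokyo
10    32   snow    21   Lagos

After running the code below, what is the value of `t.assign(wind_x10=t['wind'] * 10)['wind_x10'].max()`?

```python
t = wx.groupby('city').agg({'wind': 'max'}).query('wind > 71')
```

1070

group by city, max of wind:
        wind
city        
Cairo    107
Lagos     74
Lima      40
Madrid   103
Oslo      71
Quito     39
Tokyo     60
filter rows where wind > 71:
        wind
city        
Cairo    107
Lagos     74
Madrid   103
add column wind_x10 = t['wind'] * 10:
        wind  wind_x10
city                  
Cairo    107      1070
Lagos     74       740
Madrid   103      1030
The max of column 'wind_x10' is 1070.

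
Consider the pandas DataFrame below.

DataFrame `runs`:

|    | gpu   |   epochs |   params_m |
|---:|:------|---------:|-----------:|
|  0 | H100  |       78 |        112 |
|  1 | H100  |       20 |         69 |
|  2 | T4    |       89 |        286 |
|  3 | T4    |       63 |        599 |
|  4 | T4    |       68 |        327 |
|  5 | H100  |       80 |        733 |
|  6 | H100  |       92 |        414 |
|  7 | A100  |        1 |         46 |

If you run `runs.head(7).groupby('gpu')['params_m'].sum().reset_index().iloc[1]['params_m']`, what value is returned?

1212

take first 7 rows:
    gpu  epochs  params_m
0  H100      78       112
1  H100      20        69
2    T4      89       286
3    T4      63       599
4    T4      68       327
5  H100      80       733
6  H100      92       414
group by gpu, sum of params_m:
gpu
H100    1328
T4      1212
Name: params_m, dtype: int64
reset_index():
    gpu  params_m
0  H100      1328
1    T4      1212
Finally, value at position 1, column 'params_m' = 1212.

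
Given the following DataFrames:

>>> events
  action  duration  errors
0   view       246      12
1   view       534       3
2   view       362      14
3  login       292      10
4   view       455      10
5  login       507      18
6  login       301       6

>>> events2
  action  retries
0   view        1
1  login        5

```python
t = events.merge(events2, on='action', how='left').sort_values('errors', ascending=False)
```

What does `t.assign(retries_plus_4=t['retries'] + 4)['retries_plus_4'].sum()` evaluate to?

merge on 'action' (how='left') → 7 rows:
  action  duration  errors  retries
0   view       246      12        1
1   view       534       3        1
2   view       362      14        1
3  login       292      10        5
4   view       455      10        1
5  login       507      18        5
6  login       301       6        5
sort by errors descending:
  action  duration  errors  retries
5  login       507      18        5
2   view       362      14        1
0   view       246      12        1
3  login       292      10        5
4   view       455      10        1
6  login       301       6        5
1   view       534       3        1
add column retries_plus_4 = t['retries'] + 4:
  action  duration  errors  retries  retries_plus_4
5  login       507      18        5               9
2   view       362      14        1               5
0   view       246      12        1               5
3  login       292      10        5               9
4   view       455      10        1               5
6  login       301       6        5               9
1   view       534       3        1               5
Taking the sum of column 'retries_plus_4' gives 47.

47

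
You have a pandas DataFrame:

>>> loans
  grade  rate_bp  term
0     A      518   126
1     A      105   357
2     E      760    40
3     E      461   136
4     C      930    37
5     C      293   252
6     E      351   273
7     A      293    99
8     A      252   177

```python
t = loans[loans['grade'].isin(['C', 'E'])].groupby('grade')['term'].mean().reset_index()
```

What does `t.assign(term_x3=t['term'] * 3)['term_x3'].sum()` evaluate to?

filter rows where grade in ['C', 'E']:
  grade  rate_bp  term
2     E      760    40
3     E      461   136
4     C      930    37
5     C      293   252
6     E      351   273
group by grade, mean of term:
grade
C    144.500000
E    149.666667
Name: term, dtype: float64
reset_index():
  grade        term
0     C  144.500000
1     E  149.666667
add column term_x3 = t['term'] * 3:
  grade        term  term_x3
0     C  144.500000    433.5
1     E  149.666667    449.0

882.5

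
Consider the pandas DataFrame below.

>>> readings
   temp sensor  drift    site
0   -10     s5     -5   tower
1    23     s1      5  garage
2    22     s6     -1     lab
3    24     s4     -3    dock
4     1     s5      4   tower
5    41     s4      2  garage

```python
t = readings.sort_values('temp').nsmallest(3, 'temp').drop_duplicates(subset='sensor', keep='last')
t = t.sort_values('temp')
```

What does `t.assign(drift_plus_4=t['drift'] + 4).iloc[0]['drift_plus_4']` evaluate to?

8

sort by temp:
   temp sensor  drift    site
0   -10     s5     -5   tower
4     1     s5      4   tower
2    22     s6     -1     lab
1    23     s1      5  garage
3    24     s4     -3    dock
5    41     s4      2  garage
take 3 rows with smallest temp:
   temp sensor  drift   site
0   -10     s5     -5  tower
4     1     s5      4  tower
2    22     s6     -1    lab
drop duplicate sensor (keep=last):
   temp sensor  drift   site
4     1     s5      4  tower
2    22     s6     -1    lab
sort by temp:
   temp sensor  drift   site
4     1     s5      4  tower
2    22     s6     -1    lab
add column drift_plus_4 = t['drift'] + 4:
   temp sensor  drift   site  drift_plus_4
4     1     s5      4  tower             8
2    22     s6     -1    lab             3
Taking the value at position 0, column 'drift_plus_4' gives 8.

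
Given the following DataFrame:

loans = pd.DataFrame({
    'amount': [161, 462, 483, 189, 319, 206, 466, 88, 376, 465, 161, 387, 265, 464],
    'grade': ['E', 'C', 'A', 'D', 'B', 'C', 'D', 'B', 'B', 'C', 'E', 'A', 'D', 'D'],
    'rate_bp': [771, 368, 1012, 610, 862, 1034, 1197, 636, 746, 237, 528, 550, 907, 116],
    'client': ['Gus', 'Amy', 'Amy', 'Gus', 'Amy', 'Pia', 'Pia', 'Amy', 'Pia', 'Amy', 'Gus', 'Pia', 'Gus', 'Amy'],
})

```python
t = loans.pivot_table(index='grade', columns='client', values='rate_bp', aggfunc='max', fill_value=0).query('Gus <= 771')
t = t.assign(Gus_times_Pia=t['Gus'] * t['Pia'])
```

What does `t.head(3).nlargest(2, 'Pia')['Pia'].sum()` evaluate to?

pivot: rows=grade, cols=client, max(rate_bp):
client   Amy  Gus   Pia
grade                  
A       1012    0   550
B        862    0   746
C        368    0  1034
D        116  907  1197
E          0  771     0
filter rows where Gus <= 771:
client   Amy  Gus   Pia
grade                  
A       1012    0   550
B        862    0   746
C        368    0  1034
E          0  771     0
add column Gus_times_Pia = t['Gus'] * t['Pia']:
client   Amy  Gus   Pia  Gus_times_Pia
grade                                 
A       1012    0   550              0
B        862    0   746              0
C        368    0  1034              0
E          0  771     0              0
take first 3 rows:
client   Amy  Gus   Pia  Gus_times_Pia
grade                                 
A       1012    0   550              0
B        862    0   746              0
C        368    0  1034              0
take 2 rows with largest Pia:
client  Amy  Gus   Pia  Gus_times_Pia
grade                                
C       368    0  1034              0
B       862    0   746              0
Then the sum of column 'Pia': 1780

1780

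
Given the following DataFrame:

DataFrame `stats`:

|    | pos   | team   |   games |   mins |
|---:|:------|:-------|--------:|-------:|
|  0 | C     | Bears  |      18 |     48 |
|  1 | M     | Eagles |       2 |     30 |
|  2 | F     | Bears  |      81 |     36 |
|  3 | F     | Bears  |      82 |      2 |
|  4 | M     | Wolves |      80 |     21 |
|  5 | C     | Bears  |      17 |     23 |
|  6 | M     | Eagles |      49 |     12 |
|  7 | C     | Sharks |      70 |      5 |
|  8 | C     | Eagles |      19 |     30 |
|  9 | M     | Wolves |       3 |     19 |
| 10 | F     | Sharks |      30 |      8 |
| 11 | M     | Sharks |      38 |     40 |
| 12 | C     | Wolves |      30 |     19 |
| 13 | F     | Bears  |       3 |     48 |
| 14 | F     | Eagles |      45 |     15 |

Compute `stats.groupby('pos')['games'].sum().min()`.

group by pos, sum of games:
pos
C    154
F    241
M    172
Name: games, dtype: int64
The min of the resulting series is 154.

154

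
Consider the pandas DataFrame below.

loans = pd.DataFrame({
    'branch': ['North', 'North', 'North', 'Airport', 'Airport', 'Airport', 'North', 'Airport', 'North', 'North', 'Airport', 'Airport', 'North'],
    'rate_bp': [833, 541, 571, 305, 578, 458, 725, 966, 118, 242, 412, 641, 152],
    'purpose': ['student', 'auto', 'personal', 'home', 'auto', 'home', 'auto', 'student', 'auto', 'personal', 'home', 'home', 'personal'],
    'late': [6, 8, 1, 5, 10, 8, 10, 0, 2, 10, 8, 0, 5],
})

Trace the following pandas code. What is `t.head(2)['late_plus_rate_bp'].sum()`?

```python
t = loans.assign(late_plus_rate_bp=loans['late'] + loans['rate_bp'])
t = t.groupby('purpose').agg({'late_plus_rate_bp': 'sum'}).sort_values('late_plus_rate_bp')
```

2786

add column late_plus_rate_bp = loans['late'] + loans['rate_bp']:
     branch  rate_bp   purpose  late  late_plus_rate_bp
0     North      833   student     6                839
1     North      541      auto     8                549
2     North      571  personal     1                572
3   Airport      305      home     5                310
4   Airport      578      auto    10                588
5   Airport      458      home     8                466
6     North      725      auto    10                735
7   Airport      966   student     0                966
8     North      118      auto     2                120
9     North      242  personal    10                252
10  Airport      412      home     8                420
11  Airport      641      home     0                641
12    North      152  personal     5                157
group by purpose, sum of late_plus_rate_bp:
          late_plus_rate_bp
purpose                    
auto                   1992
home                   1837
personal                981
student                1805
sort by late_plus_rate_bp:
          late_plus_rate_bp
purpose                    
personal                981
student                1805
home                   1837
auto                   1992
take first 2 rows:
          late_plus_rate_bp
purpose                    
personal                981
student                1805
Reading off the sum of column 'late_plus_rate_bp', we get 2786.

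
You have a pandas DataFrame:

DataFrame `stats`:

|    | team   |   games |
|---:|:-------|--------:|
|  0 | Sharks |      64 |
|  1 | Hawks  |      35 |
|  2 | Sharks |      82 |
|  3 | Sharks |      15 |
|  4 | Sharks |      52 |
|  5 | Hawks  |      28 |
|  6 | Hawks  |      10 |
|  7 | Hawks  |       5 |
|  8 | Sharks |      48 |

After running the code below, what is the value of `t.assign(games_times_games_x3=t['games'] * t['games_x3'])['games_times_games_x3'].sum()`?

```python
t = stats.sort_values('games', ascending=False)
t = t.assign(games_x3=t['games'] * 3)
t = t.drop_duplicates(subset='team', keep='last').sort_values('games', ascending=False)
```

750

sort by games descending:
     team  games
2  Sharks     82
0  Sharks     64
4  Sharks     52
8  Sharks     48
1   Hawks     35
5   Hawks     28
3  Sharks     15
6   Hawks     10
7   Hawks      5
add column games_x3 = t['games'] * 3:
     team  games  games_x3
2  Sharks     82       246
0  Sharks     64       192
4  Sharks     52       156
8  Sharks     48       144
1   Hawks     35       105
5   Hawks     28        84
3  Sharks     15        45
6   Hawks     10        30
7   Hawks      5        15
drop duplicate team (keep=last):
     team  games  games_x3
3  Sharks     15        45
7   Hawks      5        15
sort by games descending:
     team  games  games_x3
3  Sharks     15        45
7   Hawks      5        15
add column games_times_games_x3 = t['games'] * t['games_x3']:
     team  games  games_x3  games_times_games_x3
3  Sharks     15        45                   675
7   Hawks      5        15                    75
So sum() = 750.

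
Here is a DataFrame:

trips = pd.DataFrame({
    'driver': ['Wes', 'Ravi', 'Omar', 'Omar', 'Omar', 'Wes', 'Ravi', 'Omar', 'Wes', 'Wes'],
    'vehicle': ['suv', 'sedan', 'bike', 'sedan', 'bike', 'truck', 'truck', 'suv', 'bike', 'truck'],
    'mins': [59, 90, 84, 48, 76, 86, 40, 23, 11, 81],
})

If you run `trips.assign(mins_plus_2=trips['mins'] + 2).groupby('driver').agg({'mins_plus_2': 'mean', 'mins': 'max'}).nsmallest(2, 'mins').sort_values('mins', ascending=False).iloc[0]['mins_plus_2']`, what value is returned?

61.25

add column mins_plus_2 = trips['mins'] + 2:
  driver vehicle  mins  mins_plus_2
0    Wes     suv    59           61
1   Ravi   sedan    90           92
2   Omar    bike    84           86
3   Omar   sedan    48           50
4   Omar    bike    76           78
5    Wes   truck    86           88
6   Ravi   truck    40           42
7   Omar     suv    23           25
8    Wes    bike    11           13
9    Wes   truck    81           83
group by driver: mean(mins_plus_2), max(mins):
        mins_plus_2  mins
driver                   
Omar          59.75    84
Ravi          67.00    90
Wes           61.25    86
take 2 rows with smallest mins:
        mins_plus_2  mins
driver                   
Omar          59.75    84
Wes           61.25    86
sort by mins descending:
        mins_plus_2  mins
driver                   
Wes           61.25    86
Omar          59.75    84
So iloc[0]['mins_plus_2'] = 61.25.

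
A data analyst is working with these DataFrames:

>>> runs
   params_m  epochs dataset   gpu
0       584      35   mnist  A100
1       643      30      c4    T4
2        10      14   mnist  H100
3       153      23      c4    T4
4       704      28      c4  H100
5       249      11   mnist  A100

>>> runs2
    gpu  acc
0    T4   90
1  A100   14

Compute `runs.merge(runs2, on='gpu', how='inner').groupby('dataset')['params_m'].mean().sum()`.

merge on 'gpu' (how='inner') → 4 rows:
   params_m  epochs dataset   gpu  acc
0       584      35   mnist  A100   14
1       643      30      c4    T4   90
2       153      23      c4    T4   90
3       249      11   mnist  A100   14
group by dataset, mean of params_m:
dataset
c4       398.0
mnist    416.5
Name: params_m, dtype: float64

814.5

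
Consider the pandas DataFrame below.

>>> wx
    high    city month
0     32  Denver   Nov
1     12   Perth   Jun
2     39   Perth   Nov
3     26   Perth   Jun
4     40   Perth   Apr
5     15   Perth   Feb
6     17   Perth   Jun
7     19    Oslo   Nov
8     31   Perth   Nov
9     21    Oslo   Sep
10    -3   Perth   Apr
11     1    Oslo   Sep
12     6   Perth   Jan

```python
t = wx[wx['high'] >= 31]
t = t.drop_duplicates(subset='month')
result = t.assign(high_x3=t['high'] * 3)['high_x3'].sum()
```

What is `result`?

216

filter rows where high >= 31:
   high    city month
0    32  Denver   Nov
2    39   Perth   Nov
4    40   Perth   Apr
8    31   Perth   Nov
drop duplicate month (keep=first):
   high    city month
0    32  Denver   Nov
4    40   Perth   Apr
add column high_x3 = t['high'] * 3:
   high    city month  high_x3
0    32  Denver   Nov       96
4    40   Perth   Apr      120
Hence 216.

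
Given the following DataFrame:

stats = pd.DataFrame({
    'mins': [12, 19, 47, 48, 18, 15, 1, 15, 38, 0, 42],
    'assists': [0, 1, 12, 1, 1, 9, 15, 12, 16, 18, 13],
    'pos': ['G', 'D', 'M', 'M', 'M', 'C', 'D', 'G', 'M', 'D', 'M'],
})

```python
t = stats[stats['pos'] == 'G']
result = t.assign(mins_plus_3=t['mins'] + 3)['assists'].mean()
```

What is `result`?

filter rows where pos == 'G':
   mins  assists pos
0    12        0   G
7    15       12   G
add column mins_plus_3 = t['mins'] + 3:
   mins  assists pos  mins_plus_3
0    12        0   G           15
7    15       12   G           18

6.0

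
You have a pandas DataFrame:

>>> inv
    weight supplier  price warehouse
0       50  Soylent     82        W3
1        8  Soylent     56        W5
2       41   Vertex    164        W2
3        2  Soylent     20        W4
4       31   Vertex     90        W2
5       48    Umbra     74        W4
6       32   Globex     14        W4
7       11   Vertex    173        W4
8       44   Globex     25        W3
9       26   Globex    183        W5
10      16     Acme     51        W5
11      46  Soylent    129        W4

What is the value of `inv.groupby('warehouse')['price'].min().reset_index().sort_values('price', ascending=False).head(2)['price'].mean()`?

group by warehouse, min of price:
warehouse
W2    90
W3    25
W4    14
W5    51
Name: price, dtype: int64
reset_index():
  warehouse  price
0        W2     90
1        W3     25
2        W4     14
3        W5     51
sort by price descending:
  warehouse  price
0        W2     90
3        W5     51
1        W3     25
2        W4     14
take first 2 rows:
  warehouse  price
0        W2     90
3        W5     51
Taking the mean of column 'price' gives 70.5.

70.5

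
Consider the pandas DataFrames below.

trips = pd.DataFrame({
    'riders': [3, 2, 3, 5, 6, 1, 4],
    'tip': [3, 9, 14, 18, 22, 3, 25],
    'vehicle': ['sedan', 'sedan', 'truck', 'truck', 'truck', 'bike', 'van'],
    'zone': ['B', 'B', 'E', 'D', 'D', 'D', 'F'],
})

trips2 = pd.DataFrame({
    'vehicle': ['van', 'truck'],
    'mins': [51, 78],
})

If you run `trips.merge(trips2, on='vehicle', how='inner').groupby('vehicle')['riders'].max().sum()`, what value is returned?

merge on 'vehicle' (how='inner') → 4 rows:
   riders  tip vehicle zone  mins
0       3   14   truck    E    78
1       5   18   truck    D    78
2       6   22   truck    D    78
3       4   25     van    F    51
group by vehicle, max of riders:
vehicle
truck    6
van      4
Name: riders, dtype: int64
Taking the sum of the resulting series gives 10.

10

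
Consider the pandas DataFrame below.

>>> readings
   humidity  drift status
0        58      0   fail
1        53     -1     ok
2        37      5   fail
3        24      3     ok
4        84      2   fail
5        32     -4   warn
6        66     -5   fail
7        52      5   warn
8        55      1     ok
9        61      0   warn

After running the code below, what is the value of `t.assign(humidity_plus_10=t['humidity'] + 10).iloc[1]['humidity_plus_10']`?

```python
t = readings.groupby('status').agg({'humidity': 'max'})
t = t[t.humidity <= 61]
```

71

group by status, max of humidity:
        humidity
status          
fail          84
ok            55
warn          61
filter rows where humidity <= 61:
        humidity
status          
ok            55
warn          61
add column humidity_plus_10 = t['humidity'] + 10:
        humidity  humidity_plus_10
status                            
ok            55                65
warn          61                71
Then the value at position 1, column 'humidity_plus_10': 71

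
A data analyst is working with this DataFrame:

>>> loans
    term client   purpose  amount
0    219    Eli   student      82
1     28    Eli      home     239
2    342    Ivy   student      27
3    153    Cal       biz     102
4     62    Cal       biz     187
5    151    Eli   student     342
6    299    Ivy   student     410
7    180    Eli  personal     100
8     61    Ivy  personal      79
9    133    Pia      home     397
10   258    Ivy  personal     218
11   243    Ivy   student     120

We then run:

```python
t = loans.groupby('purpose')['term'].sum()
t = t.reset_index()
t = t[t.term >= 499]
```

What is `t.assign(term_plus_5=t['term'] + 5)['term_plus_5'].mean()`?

881.5

group by purpose, sum of term:
purpose
biz          215
home         161
personal     499
student     1254
Name: term, dtype: int64
reset_index():
    purpose  term
0       biz   215
1      home   161
2  personal   499
3   student  1254
filter rows where term >= 499:
    purpose  term
2  personal   499
3   student  1254
add column term_plus_5 = t['term'] + 5:
    purpose  term  term_plus_5
2  personal   499          504
3   student  1254         1259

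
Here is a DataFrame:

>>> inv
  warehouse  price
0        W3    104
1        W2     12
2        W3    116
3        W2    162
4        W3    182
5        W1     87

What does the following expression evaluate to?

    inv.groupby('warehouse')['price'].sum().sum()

group by warehouse, sum of price:
warehouse
W1     87
W2    174
W3    402
Name: price, dtype: int64

663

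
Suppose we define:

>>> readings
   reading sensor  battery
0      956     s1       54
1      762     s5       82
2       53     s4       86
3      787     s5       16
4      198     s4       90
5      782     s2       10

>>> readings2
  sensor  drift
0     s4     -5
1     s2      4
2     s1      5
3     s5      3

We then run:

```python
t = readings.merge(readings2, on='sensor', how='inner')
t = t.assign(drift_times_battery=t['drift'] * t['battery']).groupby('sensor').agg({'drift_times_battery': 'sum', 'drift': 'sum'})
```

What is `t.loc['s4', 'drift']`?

merge on 'sensor' (how='inner') → 6 rows:
   reading sensor  battery  drift
0      956     s1       54      5
1      762     s5       82      3
2       53     s4       86     -5
3      787     s5       16      3
4      198     s4       90     -5
5      782     s2       10      4
add column drift_times_battery = t['drift'] * t['battery']:
   reading sensor  battery  drift  drift_times_battery
0      956     s1       54      5                  270
1      762     s5       82      3                  246
2       53     s4       86     -5                 -430
3      787     s5       16      3                   48
4      198     s4       90     -5                 -450
5      782     s2       10      4                   40
group by sensor: sum(drift_times_battery), sum(drift):
        drift_times_battery  drift
sensor                            
s1                      270      5
s2                       40      4
s4                     -880    -10
s5                      294      6
value at row 's4', column 'drift' → -10

-10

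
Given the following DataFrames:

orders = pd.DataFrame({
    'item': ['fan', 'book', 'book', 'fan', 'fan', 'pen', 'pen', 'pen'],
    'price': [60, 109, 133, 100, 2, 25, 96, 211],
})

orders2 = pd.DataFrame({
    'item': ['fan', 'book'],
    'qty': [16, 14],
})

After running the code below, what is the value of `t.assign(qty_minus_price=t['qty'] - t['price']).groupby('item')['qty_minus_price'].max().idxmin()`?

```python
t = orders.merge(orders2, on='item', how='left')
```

book

merge on 'item' (how='left') → 8 rows:
   item  price   qty
0   fan     60  16.0
1  book    109  14.0
2  book    133  14.0
3   fan    100  16.0
4   fan      2  16.0
5   pen     25   NaN
6   pen     96   NaN
7   pen    211   NaN
add column qty_minus_price = t['qty'] - t['price']:
   item  price   qty  qty_minus_price
0   fan     60  16.0            -44.0
1  book    109  14.0            -95.0
2  book    133  14.0           -119.0
3   fan    100  16.0            -84.0
4   fan      2  16.0             14.0
5   pen     25   NaN              NaN
6   pen     96   NaN              NaN
7   pen    211   NaN              NaN
group by item, max of qty_minus_price:
item
book   -95.0
fan     14.0
pen      NaN
Name: qty_minus_price, dtype: float64
The label with the smallest value is book.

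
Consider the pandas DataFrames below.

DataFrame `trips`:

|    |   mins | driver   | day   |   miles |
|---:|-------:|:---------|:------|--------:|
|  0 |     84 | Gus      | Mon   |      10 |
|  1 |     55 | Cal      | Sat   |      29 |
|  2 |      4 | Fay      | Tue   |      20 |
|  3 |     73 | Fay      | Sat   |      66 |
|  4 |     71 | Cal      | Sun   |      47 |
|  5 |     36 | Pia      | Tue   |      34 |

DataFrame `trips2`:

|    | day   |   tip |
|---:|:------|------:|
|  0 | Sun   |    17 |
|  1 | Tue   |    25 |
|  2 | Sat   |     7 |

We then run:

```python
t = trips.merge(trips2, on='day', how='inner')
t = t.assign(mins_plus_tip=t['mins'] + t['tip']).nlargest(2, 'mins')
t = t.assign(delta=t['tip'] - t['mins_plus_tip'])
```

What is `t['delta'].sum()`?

merge on 'day' (how='inner') → 5 rows:
   mins driver  day  miles  tip
0    55    Cal  Sat     29    7
1     4    Fay  Tue     20   25
2    73    Fay  Sat     66    7
3    71    Cal  Sun     47   17
4    36    Pia  Tue     34   25
add column mins_plus_tip = t['mins'] + t['tip']:
   mins driver  day  miles  tip  mins_plus_tip
0    55    Cal  Sat     29    7             62
1     4    Fay  Tue     20   25             29
2    73    Fay  Sat     66    7             80
3    71    Cal  Sun     47   17             88
4    36    Pia  Tue     34   25             61
take 2 rows with largest mins:
   mins driver  day  miles  tip  mins_plus_tip
2    73    Fay  Sat     66    7             80
3    71    Cal  Sun     47   17             88
add column delta = t['tip'] - t['mins_plus_tip']:
   mins driver  day  miles  tip  mins_plus_tip  delta
2    73    Fay  Sat     66    7             80    -73
3    71    Cal  Sun     47   17             88    -71

-144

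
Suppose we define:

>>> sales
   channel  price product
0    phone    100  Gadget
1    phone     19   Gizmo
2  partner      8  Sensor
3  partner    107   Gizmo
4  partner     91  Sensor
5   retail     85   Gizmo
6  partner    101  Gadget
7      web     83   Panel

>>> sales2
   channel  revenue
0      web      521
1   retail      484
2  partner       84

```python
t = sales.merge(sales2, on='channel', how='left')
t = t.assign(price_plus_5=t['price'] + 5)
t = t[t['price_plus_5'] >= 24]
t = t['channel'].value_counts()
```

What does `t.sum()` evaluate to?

merge on 'channel' (how='left') → 8 rows:
   channel  price product  revenue
0    phone    100  Gadget      NaN
1    phone     19   Gizmo      NaN
2  partner      8  Sensor     84.0
3  partner    107   Gizmo     84.0
4  partner     91  Sensor     84.0
5   retail     85   Gizmo    484.0
6  partner    101  Gadget     84.0
7      web     83   Panel    521.0
add column price_plus_5 = t['price'] + 5:
   channel  price product  revenue  price_plus_5
0    phone    100  Gadget      NaN           105
1    phone     19   Gizmo      NaN            24
2  partner      8  Sensor     84.0            13
3  partner    107   Gizmo     84.0           112
4  partner     91  Sensor     84.0            96
5   retail     85   Gizmo    484.0            90
6  partner    101  Gadget     84.0           106
7      web     83   Panel    521.0            88
filter rows where price_plus_5 >= 24:
   channel  price product  revenue  price_plus_5
0    phone    100  Gadget      NaN           105
1    phone     19   Gizmo      NaN            24
3  partner    107   Gizmo     84.0           112
4  partner     91  Sensor     84.0            96
5   retail     85   Gizmo    484.0            90
6  partner    101  Gadget     84.0           106
7      web     83   Panel    521.0            88
value_counts of channel:
channel
partner    3
phone      2
retail     1
web        1
Name: count, dtype: int64

7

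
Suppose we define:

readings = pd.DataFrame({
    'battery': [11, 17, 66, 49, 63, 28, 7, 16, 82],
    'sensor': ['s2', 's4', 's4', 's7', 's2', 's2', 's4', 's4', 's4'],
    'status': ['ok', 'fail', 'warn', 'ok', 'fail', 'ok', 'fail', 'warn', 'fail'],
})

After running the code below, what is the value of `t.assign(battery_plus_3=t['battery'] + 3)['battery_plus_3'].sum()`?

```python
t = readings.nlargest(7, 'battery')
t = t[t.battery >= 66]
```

154

take 7 rows with largest battery:
   battery sensor status
8       82     s4   fail
2       66     s4   warn
4       63     s2   fail
3       49     s7     ok
5       28     s2     ok
1       17     s4   fail
7       16     s4   warn
filter rows where battery >= 66:
   battery sensor status
8       82     s4   fail
2       66     s4   warn
add column battery_plus_3 = t['battery'] + 3:
   battery sensor status  battery_plus_3
8       82     s4   fail              85
2       66     s4   warn              69
sum of column 'battery_plus_3' → 154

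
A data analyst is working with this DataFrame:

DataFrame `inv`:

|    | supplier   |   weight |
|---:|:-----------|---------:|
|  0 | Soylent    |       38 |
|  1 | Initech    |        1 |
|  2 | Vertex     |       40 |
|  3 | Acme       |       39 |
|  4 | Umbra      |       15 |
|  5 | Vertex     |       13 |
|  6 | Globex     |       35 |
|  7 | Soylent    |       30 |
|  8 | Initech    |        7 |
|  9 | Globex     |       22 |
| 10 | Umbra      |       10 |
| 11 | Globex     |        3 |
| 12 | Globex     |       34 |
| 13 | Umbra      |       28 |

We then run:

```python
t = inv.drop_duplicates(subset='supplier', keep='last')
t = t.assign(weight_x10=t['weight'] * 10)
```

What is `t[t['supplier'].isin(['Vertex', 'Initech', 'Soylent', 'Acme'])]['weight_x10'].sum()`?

890

drop duplicate supplier (keep=last):
   supplier  weight
3      Acme      39
5    Vertex      13
7   Soylent      30
8   Initech       7
12   Globex      34
13    Umbra      28
add column weight_x10 = t['weight'] * 10:
   supplier  weight  weight_x10
3      Acme      39         390
5    Vertex      13         130
7   Soylent      30         300
8   Initech       7          70
12   Globex      34         340
13    Umbra      28         280
filter rows where supplier in ['Vertex', 'Initech', 'Soylent', 'Acme']:
  supplier  weight  weight_x10
3     Acme      39         390
5   Vertex      13         130
7  Soylent      30         300
8  Initech       7          70
Hence 890.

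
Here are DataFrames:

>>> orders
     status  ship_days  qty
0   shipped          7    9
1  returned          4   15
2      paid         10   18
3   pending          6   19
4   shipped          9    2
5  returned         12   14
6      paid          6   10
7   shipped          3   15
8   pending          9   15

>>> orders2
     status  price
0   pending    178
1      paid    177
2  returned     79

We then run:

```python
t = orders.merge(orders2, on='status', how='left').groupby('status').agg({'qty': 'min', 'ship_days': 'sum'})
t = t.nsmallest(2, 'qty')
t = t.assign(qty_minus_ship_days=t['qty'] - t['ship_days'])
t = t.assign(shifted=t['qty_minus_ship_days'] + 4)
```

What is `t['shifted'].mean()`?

-7.5

merge on 'status' (how='left') → 9 rows:
     status  ship_days  qty  price
0   shipped          7    9    NaN
1  returned          4   15   79.0
2      paid         10   18  177.0
3   pending          6   19  178.0
4   shipped          9    2    NaN
5  returned         12   14   79.0
6      paid          6   10  177.0
7   shipped          3   15    NaN
8   pending          9   15  178.0
group by status: min(qty), sum(ship_days):
          qty  ship_days
status                  
paid       10         16
pending    15         15
returned   14         16
shipped     2         19
take 2 rows with smallest qty:
         qty  ship_days
status                 
shipped    2         19
paid      10         16
add column qty_minus_ship_days = t['qty'] - t['ship_days']:
         qty  ship_days  qty_minus_ship_days
status                                      
shipped    2         19                  -17
paid      10         16                   -6
add column shifted = t['qty_minus_ship_days'] + 4:
         qty  ship_days  qty_minus_ship_days  shifted
status                                               
shipped    2         19                  -17      -13
paid      10         16                   -6       -2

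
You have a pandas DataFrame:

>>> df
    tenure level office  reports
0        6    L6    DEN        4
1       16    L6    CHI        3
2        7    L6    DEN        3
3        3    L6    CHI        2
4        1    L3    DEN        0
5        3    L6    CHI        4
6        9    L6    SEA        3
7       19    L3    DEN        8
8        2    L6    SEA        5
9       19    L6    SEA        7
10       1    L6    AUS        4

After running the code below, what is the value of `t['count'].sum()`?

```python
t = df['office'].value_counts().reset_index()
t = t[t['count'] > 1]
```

10

value_counts of office:
office
DEN    4
CHI    3
SEA    3
AUS    1
Name: count, dtype: int64
reset_index():
  office  count
0    DEN      4
1    CHI      3
2    SEA      3
3    AUS      1
filter rows where count > 1:
  office  count
0    DEN      4
1    CHI      3
2    SEA      3
Then the sum of column 'count': 10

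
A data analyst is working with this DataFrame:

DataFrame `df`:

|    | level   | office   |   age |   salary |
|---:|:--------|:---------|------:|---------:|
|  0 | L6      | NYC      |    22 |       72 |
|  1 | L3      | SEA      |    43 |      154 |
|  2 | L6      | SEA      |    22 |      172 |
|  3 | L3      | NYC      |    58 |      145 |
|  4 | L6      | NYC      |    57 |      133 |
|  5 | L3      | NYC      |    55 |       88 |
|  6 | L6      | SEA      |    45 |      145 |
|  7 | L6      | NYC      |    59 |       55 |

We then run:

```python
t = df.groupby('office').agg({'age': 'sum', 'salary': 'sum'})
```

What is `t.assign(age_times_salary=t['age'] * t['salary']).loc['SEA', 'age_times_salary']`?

51810

group by office: sum(age), sum(salary):
        age  salary
office             
NYC     251     493
SEA     110     471
add column age_times_salary = t['age'] * t['salary']:
        age  salary  age_times_salary
office                               
NYC     251     493            123743
SEA     110     471             51810
Hence 51810.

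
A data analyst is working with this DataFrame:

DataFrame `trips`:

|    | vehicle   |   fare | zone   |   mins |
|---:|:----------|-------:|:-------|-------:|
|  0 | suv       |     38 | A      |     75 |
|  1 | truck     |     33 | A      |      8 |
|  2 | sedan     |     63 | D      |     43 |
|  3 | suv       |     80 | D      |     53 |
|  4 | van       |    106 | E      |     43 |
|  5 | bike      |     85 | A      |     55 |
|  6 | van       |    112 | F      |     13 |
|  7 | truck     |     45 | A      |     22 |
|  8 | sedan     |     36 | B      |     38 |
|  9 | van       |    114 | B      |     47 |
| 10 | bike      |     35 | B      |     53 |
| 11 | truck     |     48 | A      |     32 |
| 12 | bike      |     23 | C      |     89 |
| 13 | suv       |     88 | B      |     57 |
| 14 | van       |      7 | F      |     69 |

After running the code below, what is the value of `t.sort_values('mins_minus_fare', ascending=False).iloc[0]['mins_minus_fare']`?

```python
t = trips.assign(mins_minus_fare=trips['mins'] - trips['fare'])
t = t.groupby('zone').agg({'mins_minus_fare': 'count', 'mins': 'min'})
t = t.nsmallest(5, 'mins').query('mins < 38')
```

add column mins_minus_fare = trips['mins'] - trips['fare']:
   vehicle  fare zone  mins  mins_minus_fare
0      suv    38    A    75               37
1    truck    33    A     8              -25
2    sedan    63    D    43              -20
3      suv    80    D    53              -27
4      van   106    E    43              -63
5     bike    85    A    55              -30
6      van   112    F    13              -99
7    truck    45    A    22              -23
8    sedan    36    B    38                2
9      van   114    B    47              -67
10    bike    35    B    53               18
11   truck    48    A    32              -16
12    bike    23    C    89               66
13     suv    88    B    57              -31
14     van     7    F    69               62
group by zone: count(mins_minus_fare), min(mins):
      mins_minus_fare  mins
zone                       
A                   5     8
B                   4    38
C                   1    89
D                   2    43
E                   1    43
F                   2    13
take 5 rows with smallest mins:
      mins_minus_fare  mins
zone                       
A                   5     8
F                   2    13
B                   4    38
D                   2    43
E                   1    43
filter rows where mins < 38:
      mins_minus_fare  mins
zone                       
A                   5     8
F                   2    13
sort by mins_minus_fare descending:
      mins_minus_fare  mins
zone                       
A                   5     8
F                   2    13

5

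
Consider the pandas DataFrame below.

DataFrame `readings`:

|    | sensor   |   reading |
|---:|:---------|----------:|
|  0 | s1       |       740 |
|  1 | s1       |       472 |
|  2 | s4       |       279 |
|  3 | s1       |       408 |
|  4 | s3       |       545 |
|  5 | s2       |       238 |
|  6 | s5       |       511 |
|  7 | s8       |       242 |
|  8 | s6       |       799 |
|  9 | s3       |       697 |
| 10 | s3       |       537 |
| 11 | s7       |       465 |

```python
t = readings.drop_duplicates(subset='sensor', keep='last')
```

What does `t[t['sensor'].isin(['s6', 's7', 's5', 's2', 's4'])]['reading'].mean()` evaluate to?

drop duplicate sensor (keep=last):
   sensor  reading
2      s4      279
3      s1      408
5      s2      238
6      s5      511
7      s8      242
8      s6      799
10     s3      537
11     s7      465
filter rows where sensor in ['s6', 's7', 's5', 's2', 's4']:
   sensor  reading
2      s4      279
5      s2      238
6      s5      511
8      s6      799
11     s7      465
Hence 458.4.

458.4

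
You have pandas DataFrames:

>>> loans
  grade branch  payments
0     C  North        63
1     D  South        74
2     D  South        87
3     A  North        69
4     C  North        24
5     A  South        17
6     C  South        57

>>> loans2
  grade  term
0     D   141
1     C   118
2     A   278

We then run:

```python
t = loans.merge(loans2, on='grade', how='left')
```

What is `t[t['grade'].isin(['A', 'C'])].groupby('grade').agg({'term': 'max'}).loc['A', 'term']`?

278

merge on 'grade' (how='left') → 7 rows:
  grade branch  payments  term
0     C  North        63   118
1     D  South        74   141
2     D  South        87   141
3     A  North        69   278
4     C  North        24   118
5     A  South        17   278
6     C  South        57   118
filter rows where grade in ['A', 'C']:
  grade branch  payments  term
0     C  North        63   118
3     A  North        69   278
4     C  North        24   118
5     A  South        17   278
6     C  South        57   118
group by grade, max of term:
       term
grade      
A       278
C       118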